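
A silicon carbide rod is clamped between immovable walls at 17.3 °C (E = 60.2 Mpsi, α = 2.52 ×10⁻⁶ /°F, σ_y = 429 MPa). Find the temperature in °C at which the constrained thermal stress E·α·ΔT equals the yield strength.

245 °C

E = 60.2 Mpsi = 415.1 GPa.
α = 2.52×10⁻⁶/°F × 9/5 = 4.54×10⁻⁶/K.
E·α·ΔT = 429.0 MPa ⇒ ΔT = 429.0 / (415.1×10³ × 4.54×10⁻⁶) = 227.9 K.
T = 17.3 + 227.9 = 245.2 °C.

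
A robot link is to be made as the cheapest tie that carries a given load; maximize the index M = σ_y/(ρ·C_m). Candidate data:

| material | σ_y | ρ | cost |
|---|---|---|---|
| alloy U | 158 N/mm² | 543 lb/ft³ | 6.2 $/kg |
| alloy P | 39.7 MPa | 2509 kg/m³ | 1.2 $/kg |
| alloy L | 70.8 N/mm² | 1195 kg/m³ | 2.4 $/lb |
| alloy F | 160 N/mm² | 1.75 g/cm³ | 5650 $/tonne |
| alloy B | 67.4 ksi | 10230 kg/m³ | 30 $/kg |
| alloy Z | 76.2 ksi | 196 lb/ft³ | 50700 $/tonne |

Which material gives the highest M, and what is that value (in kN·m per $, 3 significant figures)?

Normalizing units and computing the index:
  alloy U: σ_y = 158.0 MPa, ρ = 8698 kg/m³, cost = 6.200 $/kg
  alloy P: σ_y = 39.70 MPa, ρ = 2509 kg/m³, cost = 1.200 $/kg
  alloy L: σ_y = 70.80 MPa, ρ = 1195 kg/m³, cost = 5.291 $/kg
  alloy F: σ_y = 160.0 MPa, ρ = 1750 kg/m³, cost = 5.650 $/kg
  alloy B: σ_y = 464.7 MPa, ρ = 10230 kg/m³, cost = 30.00 $/kg
  alloy Z: σ_y = 525.4 MPa, ρ = 3140 kg/m³, cost = 50.70 $/kg
  alloy F: M = 16.2 kN·m per $
  alloy P: M = 13.2 kN·m per $
  alloy L: M = 11.2 kN·m per $
  alloy Z: M = 3.30 kN·m per $
  alloy U: M = 2.93 kN·m per $
  alloy B: M = 1.51 kN·m per $
Alloy F ranks first.

alloy F, M = 16.2 kN·m per $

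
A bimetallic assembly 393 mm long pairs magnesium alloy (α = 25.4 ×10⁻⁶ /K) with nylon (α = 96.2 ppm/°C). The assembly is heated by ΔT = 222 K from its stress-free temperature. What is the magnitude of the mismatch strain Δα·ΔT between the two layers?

Δα = |25.4 − 96.2|×10⁻⁶/K = 70.8×10⁻⁶/K.
Mismatch strain = Δα·ΔT = 70.8×10⁻⁶ × 222.0 = 0.0157.

0.0157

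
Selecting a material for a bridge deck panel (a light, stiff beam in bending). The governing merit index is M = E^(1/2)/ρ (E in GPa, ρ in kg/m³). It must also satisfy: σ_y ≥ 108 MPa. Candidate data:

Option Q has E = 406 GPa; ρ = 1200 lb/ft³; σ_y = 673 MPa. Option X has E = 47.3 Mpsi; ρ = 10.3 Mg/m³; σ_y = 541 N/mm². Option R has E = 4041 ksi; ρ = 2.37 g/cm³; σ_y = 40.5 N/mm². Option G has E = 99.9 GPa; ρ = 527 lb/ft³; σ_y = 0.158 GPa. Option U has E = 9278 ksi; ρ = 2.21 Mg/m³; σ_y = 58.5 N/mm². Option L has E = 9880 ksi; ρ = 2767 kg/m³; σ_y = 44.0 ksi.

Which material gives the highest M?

option L

Screen on constraints: σ_y ≥ 108 MPa. Survivors: option Q, option X, option G, option L.
Normalizing units and computing the index:
  option Q: E = 406.0 GPa, ρ = 19220 kg/m³
  option X: E = 326.1 GPa, ρ = 10300 kg/m³
  option G: E = 99.90 GPa, ρ = 8442 kg/m³
  option L: E = 68.12 GPa, ρ = 2767 kg/m³
  option L: M = 2.98×10⁻³
  option X: M = 1.75×10⁻³
  option G: M = 1.18×10⁻³
  option Q: M = 1.05×10⁻³
The maximum is for option L.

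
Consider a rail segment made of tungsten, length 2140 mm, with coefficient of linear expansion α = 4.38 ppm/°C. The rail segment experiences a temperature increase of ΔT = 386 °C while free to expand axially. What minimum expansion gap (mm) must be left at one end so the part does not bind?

ΔL = α·L₀·ΔT = 4.38×10⁻⁶ × 2140 mm × 386.0 K = 3.62 mm.

3.62 mm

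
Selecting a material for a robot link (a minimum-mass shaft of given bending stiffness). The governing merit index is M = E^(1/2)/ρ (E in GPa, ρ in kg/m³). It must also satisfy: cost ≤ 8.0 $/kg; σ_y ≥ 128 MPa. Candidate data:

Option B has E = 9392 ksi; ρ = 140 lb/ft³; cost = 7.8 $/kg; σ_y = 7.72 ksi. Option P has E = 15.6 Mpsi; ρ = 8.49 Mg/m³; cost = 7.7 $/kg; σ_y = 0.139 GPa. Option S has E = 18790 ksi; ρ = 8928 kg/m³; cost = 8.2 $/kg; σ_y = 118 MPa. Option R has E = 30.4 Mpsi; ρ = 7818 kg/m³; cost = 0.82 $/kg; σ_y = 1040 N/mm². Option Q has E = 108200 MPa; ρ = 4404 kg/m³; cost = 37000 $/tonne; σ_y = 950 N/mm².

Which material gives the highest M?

option R

Screen on constraints: cost ≤ 8.0 $/kg; σ_y ≥ 128 MPa. Survivors: option P, option R.
After converting to SI:
  option P: E = 107.6 GPa, ρ = 8490 kg/m³
  option R: E = 209.6 GPa, ρ = 7818 kg/m³
  option R: M = 1.85×10⁻³
  option P: M = 1.22×10⁻³
Option R ranks first.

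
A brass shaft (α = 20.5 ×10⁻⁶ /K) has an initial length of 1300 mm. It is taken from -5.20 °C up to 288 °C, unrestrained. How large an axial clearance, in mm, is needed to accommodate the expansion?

ΔT = 288 − (-5.20) = 293.2 K.
ΔL = α·L₀·ΔT = 20.5×10⁻⁶ × 1300 mm × 293.2 K = 7.81 mm.

7.81 mm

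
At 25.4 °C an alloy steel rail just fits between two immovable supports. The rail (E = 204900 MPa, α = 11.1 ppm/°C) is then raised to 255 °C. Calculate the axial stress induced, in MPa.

522 MPa

E = 204900 MPa = 204.9 GPa.
ΔT = 229.6 K. Constrained thermal stress σ = E·α·ΔT = 204.9×10³ MPa × 11.1×10⁻⁶ × 229.6 = 522 MPa (compressive).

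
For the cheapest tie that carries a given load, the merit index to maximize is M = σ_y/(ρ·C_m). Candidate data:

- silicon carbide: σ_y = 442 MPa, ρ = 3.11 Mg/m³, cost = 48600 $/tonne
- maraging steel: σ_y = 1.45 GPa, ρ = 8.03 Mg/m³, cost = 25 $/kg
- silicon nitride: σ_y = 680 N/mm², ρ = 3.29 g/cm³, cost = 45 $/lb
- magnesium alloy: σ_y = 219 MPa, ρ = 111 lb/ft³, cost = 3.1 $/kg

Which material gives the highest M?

After converting to SI:
  silicon carbide: σ_y = 442.0 MPa, ρ = 3110 kg/m³, cost = 48.60 $/kg
  maraging steel: σ_y = 1450 MPa, ρ = 8030 kg/m³, cost = 25.00 $/kg
  silicon nitride: σ_y = 680.0 MPa, ρ = 3290 kg/m³, cost = 99.21 $/kg
  magnesium alloy: σ_y = 219.0 MPa, ρ = 1778 kg/m³, cost = 3.100 $/kg
  magnesium alloy: M = 39.7 kN·m per $
  maraging steel: M = 7.22 kN·m per $
  silicon carbide: M = 2.92 kN·m per $
  silicon nitride: M = 2.08 kN·m per $
Highest index: magnesium alloy.

magnesium alloy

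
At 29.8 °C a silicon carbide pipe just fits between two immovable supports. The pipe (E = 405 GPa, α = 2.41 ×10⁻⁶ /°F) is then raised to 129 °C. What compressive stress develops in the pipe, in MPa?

α = 2.41×10⁻⁶/°F × 9/5 = 4.34×10⁻⁶/K.
ΔT = 99.20 K. Constrained thermal stress σ = E·α·ΔT = 405.0×10³ MPa × 4.34×10⁻⁶ × 99.20 = 174 MPa (compressive).

174 MPa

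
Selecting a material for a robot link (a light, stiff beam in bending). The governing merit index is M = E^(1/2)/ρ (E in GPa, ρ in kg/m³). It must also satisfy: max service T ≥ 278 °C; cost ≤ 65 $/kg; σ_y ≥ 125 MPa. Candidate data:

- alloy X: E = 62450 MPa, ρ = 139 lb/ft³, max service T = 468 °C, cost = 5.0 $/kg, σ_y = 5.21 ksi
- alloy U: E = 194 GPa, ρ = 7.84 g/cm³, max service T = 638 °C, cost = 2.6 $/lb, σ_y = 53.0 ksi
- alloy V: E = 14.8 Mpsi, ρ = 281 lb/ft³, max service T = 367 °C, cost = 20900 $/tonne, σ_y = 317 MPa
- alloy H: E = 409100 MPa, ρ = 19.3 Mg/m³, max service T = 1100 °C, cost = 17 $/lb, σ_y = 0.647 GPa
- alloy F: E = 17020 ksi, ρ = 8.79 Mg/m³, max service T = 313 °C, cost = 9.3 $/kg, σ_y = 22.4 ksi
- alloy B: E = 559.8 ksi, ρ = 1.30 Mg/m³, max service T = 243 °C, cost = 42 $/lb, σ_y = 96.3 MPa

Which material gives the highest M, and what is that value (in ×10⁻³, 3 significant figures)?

Screen on constraints: max service T ≥ 278 °C; cost ≤ 65 $/kg; σ_y ≥ 125 MPa. Survivors: alloy U, alloy V, alloy H, alloy F.
After converting to SI:
  alloy U: E = 194.0 GPa, ρ = 7840 kg/m³
  alloy V: E = 102.0 GPa, ρ = 4501 kg/m³
  alloy H: E = 409.1 GPa, ρ = 19300 kg/m³
  alloy F: E = 117.3 GPa, ρ = 8790 kg/m³
  alloy V: M = 2.24×10⁻³
  alloy U: M = 1.78×10⁻³
  alloy F: M = 1.23×10⁻³
  alloy H: M = 1.05×10⁻³
Alloy V has the largest M.

alloy V, M = 2.24×10⁻³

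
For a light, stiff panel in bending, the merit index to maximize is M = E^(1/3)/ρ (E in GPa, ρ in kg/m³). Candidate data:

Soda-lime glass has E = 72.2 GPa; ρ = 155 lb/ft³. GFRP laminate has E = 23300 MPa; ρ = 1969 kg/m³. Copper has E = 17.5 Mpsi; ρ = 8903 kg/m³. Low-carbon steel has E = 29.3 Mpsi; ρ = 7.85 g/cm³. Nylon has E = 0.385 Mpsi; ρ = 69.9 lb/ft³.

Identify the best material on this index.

Normalizing units and computing the index:
  soda-lime glass: E = 72.20 GPa, ρ = 2483 kg/m³
  GFRP laminate: E = 23.30 GPa, ρ = 1969 kg/m³
  copper: E = 120.7 GPa, ρ = 8903 kg/m³
  low-carbon steel: E = 202.0 GPa, ρ = 7850 kg/m³
  nylon: E = 2.654 GPa, ρ = 1120 kg/m³
  soda-lime glass: M = 1.68×10⁻³
  GFRP laminate: M = 1.45×10⁻³
  nylon: M = 1.24×10⁻³
  low-carbon steel: M = 0.747×10⁻³
  copper: M = 0.555×10⁻³
Highest index: soda-lime glass.

soda-lime glass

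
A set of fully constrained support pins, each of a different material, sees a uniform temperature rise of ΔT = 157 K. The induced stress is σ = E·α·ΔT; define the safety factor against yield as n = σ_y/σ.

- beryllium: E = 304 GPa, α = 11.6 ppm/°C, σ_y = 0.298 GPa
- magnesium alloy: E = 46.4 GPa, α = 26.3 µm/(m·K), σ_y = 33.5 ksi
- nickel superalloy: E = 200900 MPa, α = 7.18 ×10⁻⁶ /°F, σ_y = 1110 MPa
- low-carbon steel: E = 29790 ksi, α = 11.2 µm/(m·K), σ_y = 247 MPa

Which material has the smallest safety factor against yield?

beryllium

In consistent units (E in GPa, α in ×10⁻⁶/K, σ_y in MPa):
  beryllium: E = 304.0, α = 11.6, σ_y = 298.0 → σ = 554 MPa, n = 0.538
  magnesium alloy: E = 46.40, α = 26.3, σ_y = 231.0 → σ = 192 MPa, n = 1.21
  nickel superalloy: E = 200.9, α = 12.9, σ_y = 1110 → σ = 408 MPa, n = 2.72
  low-carbon steel: E = 205.4, α = 11.2, σ_y = 247.0 → σ = 361 MPa, n = 0.684
Smallest n: beryllium with n = 0.538.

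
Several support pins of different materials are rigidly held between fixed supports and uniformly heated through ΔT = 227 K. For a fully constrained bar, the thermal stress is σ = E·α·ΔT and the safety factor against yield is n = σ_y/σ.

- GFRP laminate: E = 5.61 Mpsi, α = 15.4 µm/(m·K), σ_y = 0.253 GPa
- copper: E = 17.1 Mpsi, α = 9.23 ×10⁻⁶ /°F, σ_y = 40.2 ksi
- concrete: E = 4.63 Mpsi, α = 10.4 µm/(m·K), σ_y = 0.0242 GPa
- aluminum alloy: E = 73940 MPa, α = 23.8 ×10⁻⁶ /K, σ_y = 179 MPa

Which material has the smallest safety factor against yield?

Converting E to GPa, α to ×10⁻⁶/K, σ_y to MPa, then σ and n for each:
  GFRP laminate: E = 38.68, α = 15.4, σ_y = 253.0 → σ = 135 MPa, n = 1.87
  copper: E = 117.9, α = 16.6, σ_y = 277.2 → σ = 445 MPa, n = 0.623
  concrete: E = 31.92, α = 10.4, σ_y = 24.20 → σ = 75.4 MPa, n = 0.321
  aluminum alloy: E = 73.94, α = 23.8, σ_y = 179.0 → σ = 399 MPa, n = 0.448
Concrete has the lowest safety factor, n = 0.321.

concrete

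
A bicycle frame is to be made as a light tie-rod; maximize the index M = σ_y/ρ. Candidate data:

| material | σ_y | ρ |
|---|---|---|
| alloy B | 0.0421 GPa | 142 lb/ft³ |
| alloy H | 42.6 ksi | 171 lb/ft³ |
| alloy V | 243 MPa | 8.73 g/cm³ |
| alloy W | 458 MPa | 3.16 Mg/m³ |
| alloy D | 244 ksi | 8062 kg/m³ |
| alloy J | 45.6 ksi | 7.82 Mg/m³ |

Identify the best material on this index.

alloy D

In SI units:
  alloy B: σ_y = 42.10 MPa, ρ = 2275 kg/m³
  alloy H: σ_y = 293.7 MPa, ρ = 2739 kg/m³
  alloy V: σ_y = 243.0 MPa, ρ = 8730 kg/m³
  alloy W: σ_y = 458.0 MPa, ρ = 3160 kg/m³
  alloy D: σ_y = 1682 MPa, ρ = 8062 kg/m³
  alloy J: σ_y = 314.4 MPa, ρ = 7820 kg/m³
  alloy D: M = 209 kN·m/kg
  alloy W: M = 145 kN·m/kg
  alloy H: M = 107 kN·m/kg
  alloy J: M = 40.2 kN·m/kg
  alloy V: M = 27.8 kN·m/kg
  alloy B: M = 18.5 kN·m/kg
Highest index: alloy D.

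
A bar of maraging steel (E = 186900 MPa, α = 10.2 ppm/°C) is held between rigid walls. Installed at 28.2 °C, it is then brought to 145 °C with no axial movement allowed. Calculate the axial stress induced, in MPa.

E = 186900 MPa = 186.9 GPa.
ΔT = 116.8 K. Constrained thermal stress σ = E·α·ΔT = 186.9×10³ MPa × 10.2×10⁻⁶ × 116.8 = 223 MPa (compressive).

223 MPa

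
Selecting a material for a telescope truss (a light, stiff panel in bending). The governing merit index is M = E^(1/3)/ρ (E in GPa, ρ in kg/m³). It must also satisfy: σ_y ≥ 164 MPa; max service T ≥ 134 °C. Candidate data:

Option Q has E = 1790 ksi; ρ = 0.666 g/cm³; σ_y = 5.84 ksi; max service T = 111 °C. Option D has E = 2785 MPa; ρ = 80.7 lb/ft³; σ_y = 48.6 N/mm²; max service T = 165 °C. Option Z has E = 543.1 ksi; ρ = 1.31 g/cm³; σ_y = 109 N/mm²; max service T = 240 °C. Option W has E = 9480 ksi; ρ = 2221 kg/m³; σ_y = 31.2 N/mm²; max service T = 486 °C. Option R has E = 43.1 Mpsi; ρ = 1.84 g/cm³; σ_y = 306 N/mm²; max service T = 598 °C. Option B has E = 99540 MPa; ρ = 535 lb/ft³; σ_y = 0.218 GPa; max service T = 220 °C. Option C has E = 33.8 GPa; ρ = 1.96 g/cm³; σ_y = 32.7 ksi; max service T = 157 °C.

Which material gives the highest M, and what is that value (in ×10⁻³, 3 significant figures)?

Screen on constraints: σ_y ≥ 164 MPa; max service T ≥ 134 °C. Survivors: option R, option B, option C.
Convert each candidate to consistent units, then evaluate M:
  option R: E = 297.2 GPa, ρ = 1840 kg/m³
  option B: E = 99.54 GPa, ρ = 8570 kg/m³
  option C: E = 33.80 GPa, ρ = 1960 kg/m³
  option R: M = 3.63×10⁻³
  option C: M = 1.65×10⁻³
  option B: M = 0.541×10⁻³
Highest index: option R.

option R, M = 3.63×10⁻³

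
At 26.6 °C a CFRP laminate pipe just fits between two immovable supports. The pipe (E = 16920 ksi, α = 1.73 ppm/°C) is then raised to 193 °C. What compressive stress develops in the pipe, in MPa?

E = 16920 ksi = 116.7 GPa.
ΔT = 166.4 K. Constrained thermal stress σ = E·α·ΔT = 116.7×10³ MPa × 1.73×10⁻⁶ × 166.4 = 33.6 MPa (compressive).

33.6 MPa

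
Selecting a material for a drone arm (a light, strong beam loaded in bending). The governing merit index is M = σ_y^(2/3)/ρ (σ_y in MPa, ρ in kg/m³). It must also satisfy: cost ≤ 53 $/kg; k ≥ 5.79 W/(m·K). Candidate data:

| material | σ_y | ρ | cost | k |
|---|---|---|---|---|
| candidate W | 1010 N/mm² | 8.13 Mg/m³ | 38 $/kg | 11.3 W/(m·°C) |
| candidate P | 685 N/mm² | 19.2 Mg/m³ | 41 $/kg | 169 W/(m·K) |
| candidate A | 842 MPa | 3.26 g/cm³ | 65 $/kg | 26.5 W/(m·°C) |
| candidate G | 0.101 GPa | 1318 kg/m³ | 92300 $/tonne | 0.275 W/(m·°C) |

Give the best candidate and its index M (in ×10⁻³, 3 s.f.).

candidate W, M = 12.4×10⁻³

Screen on constraints: cost ≤ 53 $/kg; k ≥ 5.79 W/(m·K). Survivors: candidate W, candidate P.
After converting to SI:
  candidate W: σ_y = 1010 MPa, ρ = 8130 kg/m³
  candidate P: σ_y = 685.0 MPa, ρ = 19200 kg/m³
  candidate W: M = 12.4×10⁻³
  candidate P: M = 4.05×10⁻³
The maximum is for candidate W.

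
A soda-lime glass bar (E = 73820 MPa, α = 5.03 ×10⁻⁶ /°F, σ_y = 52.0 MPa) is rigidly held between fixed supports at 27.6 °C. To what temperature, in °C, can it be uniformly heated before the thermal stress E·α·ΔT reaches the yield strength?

105 °C

E = 73820 MPa = 73.82 GPa.
α = 5.03×10⁻⁶/°F × 9/5 = 9.05×10⁻⁶/K.
E·α·ΔT = 52.00 MPa ⇒ ΔT = 52.00 / (73.82×10³ × 9.05×10⁻⁶) = 77.80 K.
T = 27.6 + 77.80 = 105.4 °C.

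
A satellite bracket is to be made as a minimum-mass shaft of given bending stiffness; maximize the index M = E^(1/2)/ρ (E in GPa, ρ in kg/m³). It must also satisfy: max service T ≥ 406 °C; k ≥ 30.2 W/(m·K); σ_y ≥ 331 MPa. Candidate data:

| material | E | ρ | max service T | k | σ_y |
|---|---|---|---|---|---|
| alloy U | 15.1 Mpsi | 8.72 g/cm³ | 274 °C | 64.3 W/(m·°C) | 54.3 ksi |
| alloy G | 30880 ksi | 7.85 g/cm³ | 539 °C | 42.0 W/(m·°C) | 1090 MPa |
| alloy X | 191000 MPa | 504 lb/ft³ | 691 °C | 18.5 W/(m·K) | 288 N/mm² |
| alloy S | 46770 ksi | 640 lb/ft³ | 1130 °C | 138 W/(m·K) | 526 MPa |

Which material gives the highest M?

alloy G

Screen on constraints: max service T ≥ 406 °C; k ≥ 30.2 W/(m·K); σ_y ≥ 331 MPa. Survivors: alloy G, alloy S.
In SI units:
  alloy G: E = 212.9 GPa, ρ = 7850 kg/m³
  alloy S: E = 322.5 GPa, ρ = 10250 kg/m³
  alloy G: M = 1.86×10⁻³
  alloy S: M = 1.75×10⁻³
Alloy G ranks first.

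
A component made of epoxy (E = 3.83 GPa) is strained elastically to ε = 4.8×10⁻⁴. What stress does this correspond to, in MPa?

σ = E·ε = 3830 MPa × 4.8×10⁻⁴ = 1.84 MPa.

1.84 MPa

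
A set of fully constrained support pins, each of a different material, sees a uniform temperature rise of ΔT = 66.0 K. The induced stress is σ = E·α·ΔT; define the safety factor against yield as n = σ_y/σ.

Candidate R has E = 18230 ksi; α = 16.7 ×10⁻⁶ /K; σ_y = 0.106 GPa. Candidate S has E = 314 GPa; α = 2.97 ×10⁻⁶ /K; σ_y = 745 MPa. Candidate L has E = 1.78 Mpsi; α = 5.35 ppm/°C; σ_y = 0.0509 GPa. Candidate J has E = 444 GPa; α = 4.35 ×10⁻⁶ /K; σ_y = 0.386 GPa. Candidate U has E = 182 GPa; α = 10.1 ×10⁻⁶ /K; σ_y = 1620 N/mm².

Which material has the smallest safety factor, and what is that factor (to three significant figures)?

Per material, after unit conversion:
  candidate R: E = 125.7, α = 16.7, σ_y = 106.0 → σ = 139 MPa, n = 0.765
  candidate S: E = 314.0, α = 2.97, σ_y = 745.0 → σ = 61.6 MPa, n = 12.1
  candidate L: E = 12.27, α = 5.35, σ_y = 50.90 → σ = 4.33 MPa, n = 11.7
  candidate J: E = 444.0, α = 4.35, σ_y = 386.0 → σ = 127 MPa, n = 3.03
  candidate U: E = 182.0, α = 10.1, σ_y = 1620 → σ = 121 MPa, n = 13.4
Smallest n: candidate R with n = 0.765.

candidate R, n = 0.765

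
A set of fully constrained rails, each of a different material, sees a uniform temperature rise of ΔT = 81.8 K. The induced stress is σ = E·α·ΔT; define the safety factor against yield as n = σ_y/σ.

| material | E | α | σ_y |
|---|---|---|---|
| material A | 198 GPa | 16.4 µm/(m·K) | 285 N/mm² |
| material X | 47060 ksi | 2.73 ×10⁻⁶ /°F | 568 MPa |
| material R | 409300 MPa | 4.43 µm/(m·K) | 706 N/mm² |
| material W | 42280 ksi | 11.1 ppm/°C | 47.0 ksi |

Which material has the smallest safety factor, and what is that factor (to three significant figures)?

Per material, after unit conversion:
  material A: E = 198.0, α = 16.4, σ_y = 285.0 → σ = 266 MPa, n = 1.07
  material X: E = 324.5, α = 4.91, σ_y = 568.0 → σ = 130 MPa, n = 4.36
  material R: E = 409.3, α = 4.43, σ_y = 706.0 → σ = 148 MPa, n = 4.76
  material W: E = 291.5, α = 11.1, σ_y = 324.1 → σ = 265 MPa, n = 1.22
Smallest n: material A with n = 1.07.

material A, n = 1.07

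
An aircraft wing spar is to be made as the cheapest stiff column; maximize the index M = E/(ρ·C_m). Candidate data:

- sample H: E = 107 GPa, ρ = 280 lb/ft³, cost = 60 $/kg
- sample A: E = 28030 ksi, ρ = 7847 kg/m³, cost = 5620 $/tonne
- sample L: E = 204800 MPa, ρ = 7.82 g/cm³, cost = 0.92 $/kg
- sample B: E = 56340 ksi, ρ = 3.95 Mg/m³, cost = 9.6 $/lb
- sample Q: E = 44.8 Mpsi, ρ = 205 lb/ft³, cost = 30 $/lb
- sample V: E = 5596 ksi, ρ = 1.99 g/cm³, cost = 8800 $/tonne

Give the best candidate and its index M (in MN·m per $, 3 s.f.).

sample L, M = 28.5 MN·m per $

Convert each candidate to consistent units, then evaluate M:
  sample H: E = 107.0 GPa, ρ = 4485 kg/m³, cost = 60.00 $/kg
  sample A: E = 193.3 GPa, ρ = 7847 kg/m³, cost = 5.620 $/kg
  sample L: E = 204.8 GPa, ρ = 7820 kg/m³, cost = 0.9200 $/kg
  sample B: E = 388.5 GPa, ρ = 3950 kg/m³, cost = 21.16 $/kg
  sample Q: E = 308.9 GPa, ρ = 3284 kg/m³, cost = 66.14 $/kg
  sample V: E = 38.58 GPa, ρ = 1990 kg/m³, cost = 8.800 $/kg
  sample L: M = 28.5 MN·m per $
  sample B: M = 4.65 MN·m per $
  sample A: M = 4.38 MN·m per $
  sample V: M = 2.20 MN·m per $
  sample Q: M = 1.42 MN·m per $
  sample H: M = 0.398 MN·m per $
Sample L has the largest M.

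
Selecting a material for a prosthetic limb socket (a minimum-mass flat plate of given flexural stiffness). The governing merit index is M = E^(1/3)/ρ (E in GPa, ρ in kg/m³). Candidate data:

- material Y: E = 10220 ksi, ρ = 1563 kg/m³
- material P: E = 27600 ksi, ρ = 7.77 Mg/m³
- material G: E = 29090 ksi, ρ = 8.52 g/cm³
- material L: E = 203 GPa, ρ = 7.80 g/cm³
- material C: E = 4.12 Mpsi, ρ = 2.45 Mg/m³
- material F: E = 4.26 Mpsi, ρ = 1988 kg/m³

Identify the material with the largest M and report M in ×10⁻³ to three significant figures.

In SI units:
  material Y: E = 70.46 GPa, ρ = 1563 kg/m³
  material P: E = 190.3 GPa, ρ = 7770 kg/m³
  material G: E = 200.6 GPa, ρ = 8520 kg/m³
  material L: E = 203.0 GPa, ρ = 7800 kg/m³
  material C: E = 28.41 GPa, ρ = 2450 kg/m³
  material F: E = 29.37 GPa, ρ = 1988 kg/m³
  material Y: M = 2.64×10⁻³
  material F: M = 1.55×10⁻³
  material C: M = 1.25×10⁻³
  material L: M = 0.753×10⁻³
  material P: M = 0.740×10⁻³
  material G: M = 0.687×10⁻³
Material Y has the largest M.

material Y, M = 2.64×10⁻³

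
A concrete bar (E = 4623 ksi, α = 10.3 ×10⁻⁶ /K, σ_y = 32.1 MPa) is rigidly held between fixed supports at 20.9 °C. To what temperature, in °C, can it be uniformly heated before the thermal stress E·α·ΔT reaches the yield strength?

E = 4623 ksi = 31.87 GPa.
E·α·ΔT = 32.10 MPa ⇒ ΔT = 32.10 / (31.87×10³ × 10.3×10⁻⁶) = 97.77 K.
T = 20.9 + 97.77 = 118.7 °C.

119 °C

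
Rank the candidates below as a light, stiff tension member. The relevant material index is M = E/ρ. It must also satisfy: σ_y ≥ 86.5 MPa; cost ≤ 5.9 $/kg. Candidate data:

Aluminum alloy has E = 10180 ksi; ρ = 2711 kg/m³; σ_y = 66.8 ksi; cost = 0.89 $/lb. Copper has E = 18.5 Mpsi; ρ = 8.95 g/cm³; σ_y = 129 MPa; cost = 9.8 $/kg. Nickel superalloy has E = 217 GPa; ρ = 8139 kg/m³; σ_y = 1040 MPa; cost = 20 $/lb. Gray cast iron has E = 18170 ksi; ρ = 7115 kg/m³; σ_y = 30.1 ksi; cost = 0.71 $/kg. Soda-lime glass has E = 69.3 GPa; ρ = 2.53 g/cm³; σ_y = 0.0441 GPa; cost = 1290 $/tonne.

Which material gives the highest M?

Screen on constraints: σ_y ≥ 86.5 MPa; cost ≤ 5.9 $/kg. Survivors: aluminum alloy, gray cast iron.
After converting to SI:
  aluminum alloy: E = 70.19 GPa, ρ = 2711 kg/m³
  gray cast iron: E = 125.3 GPa, ρ = 7115 kg/m³
  aluminum alloy: M = 25.9 MN·m/kg
  gray cast iron: M = 17.6 MN·m/kg
Aluminum alloy ranks first.

aluminum alloy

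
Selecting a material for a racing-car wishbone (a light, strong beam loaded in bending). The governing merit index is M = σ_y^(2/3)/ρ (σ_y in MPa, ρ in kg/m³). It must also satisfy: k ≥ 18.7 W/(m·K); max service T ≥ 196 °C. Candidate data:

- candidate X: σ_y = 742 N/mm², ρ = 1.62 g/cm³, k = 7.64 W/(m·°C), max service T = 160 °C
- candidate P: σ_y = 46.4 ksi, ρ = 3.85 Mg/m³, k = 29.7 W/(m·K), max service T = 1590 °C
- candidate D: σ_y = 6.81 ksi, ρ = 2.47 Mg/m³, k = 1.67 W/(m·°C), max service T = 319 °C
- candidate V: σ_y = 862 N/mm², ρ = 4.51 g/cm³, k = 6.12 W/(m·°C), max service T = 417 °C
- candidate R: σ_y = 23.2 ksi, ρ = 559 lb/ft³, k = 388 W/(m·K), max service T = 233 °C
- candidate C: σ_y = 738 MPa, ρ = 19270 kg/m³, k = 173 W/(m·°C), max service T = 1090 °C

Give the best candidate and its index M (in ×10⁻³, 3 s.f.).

candidate P, M = 12.1×10⁻³

Screen on constraints: k ≥ 18.7 W/(m·K); max service T ≥ 196 °C. Survivors: candidate P, candidate R, candidate C.
Putting every candidate on a common basis:
  candidate P: σ_y = 319.9 MPa, ρ = 3850 kg/m³
  candidate R: σ_y = 160.0 MPa, ρ = 8954 kg/m³
  candidate C: σ_y = 738.0 MPa, ρ = 19270 kg/m³
  candidate P: M = 12.1×10⁻³
  candidate C: M = 4.24×10⁻³
  candidate R: M = 3.29×10⁻³
Highest index: candidate P.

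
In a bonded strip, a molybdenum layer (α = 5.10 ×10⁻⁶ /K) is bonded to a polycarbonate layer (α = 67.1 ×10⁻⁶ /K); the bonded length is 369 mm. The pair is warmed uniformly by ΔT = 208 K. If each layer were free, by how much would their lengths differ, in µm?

4760 µm

Δα = |5.10 − 67.1|×10⁻⁶/K = 62.0×10⁻⁶/K.
ΔL_mismatch = Δα·L·ΔT = 62.0×10⁻⁶ × 369.0 mm × 208.0 K = 4760 µm.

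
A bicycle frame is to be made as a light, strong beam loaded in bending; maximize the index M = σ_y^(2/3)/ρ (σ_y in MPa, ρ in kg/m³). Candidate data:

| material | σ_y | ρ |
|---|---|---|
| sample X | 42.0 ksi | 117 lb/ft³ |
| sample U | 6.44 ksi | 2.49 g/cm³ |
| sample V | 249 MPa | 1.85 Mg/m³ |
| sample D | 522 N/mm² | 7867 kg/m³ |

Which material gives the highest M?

After converting to SI:
  sample X: σ_y = 289.6 MPa, ρ = 1874 kg/m³
  sample U: σ_y = 44.40 MPa, ρ = 2490 kg/m³
  sample V: σ_y = 249.0 MPa, ρ = 1850 kg/m³
  sample D: σ_y = 522.0 MPa, ρ = 7867 kg/m³
  sample X: M = 23.4×10⁻³
  sample V: M = 21.4×10⁻³
  sample D: M = 8.24×10⁻³
  sample U: M = 5.04×10⁻³
Highest index: sample X.

sample X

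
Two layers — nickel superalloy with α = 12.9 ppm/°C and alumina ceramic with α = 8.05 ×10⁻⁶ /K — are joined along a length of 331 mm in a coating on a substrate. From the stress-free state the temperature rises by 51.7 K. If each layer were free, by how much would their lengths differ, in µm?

83.0 µm

Δα = |12.9 − 8.05|×10⁻⁶/K = 4.85×10⁻⁶/K.
ΔL_mismatch = Δα·L·ΔT = 4.85×10⁻⁶ × 331.0 mm × 51.7 K = 83.0 µm.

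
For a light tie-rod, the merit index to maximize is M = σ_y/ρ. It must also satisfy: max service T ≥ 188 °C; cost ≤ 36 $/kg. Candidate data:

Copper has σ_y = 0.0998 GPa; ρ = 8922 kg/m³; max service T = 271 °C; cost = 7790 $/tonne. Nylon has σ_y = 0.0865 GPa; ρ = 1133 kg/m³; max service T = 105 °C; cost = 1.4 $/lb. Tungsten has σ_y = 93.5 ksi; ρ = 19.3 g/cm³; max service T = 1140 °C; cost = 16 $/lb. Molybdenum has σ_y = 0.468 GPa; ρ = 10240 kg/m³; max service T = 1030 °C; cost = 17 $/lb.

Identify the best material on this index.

tungsten

Screen on constraints: max service T ≥ 188 °C; cost ≤ 36 $/kg. Survivors: copper, tungsten.
Convert each candidate to consistent units, then evaluate M:
  copper: σ_y = 99.80 MPa, ρ = 8922 kg/m³
  tungsten: σ_y = 644.7 MPa, ρ = 19300 kg/m³
  tungsten: M = 33.4 kN·m/kg
  copper: M = 11.2 kN·m/kg
The maximum is for tungsten.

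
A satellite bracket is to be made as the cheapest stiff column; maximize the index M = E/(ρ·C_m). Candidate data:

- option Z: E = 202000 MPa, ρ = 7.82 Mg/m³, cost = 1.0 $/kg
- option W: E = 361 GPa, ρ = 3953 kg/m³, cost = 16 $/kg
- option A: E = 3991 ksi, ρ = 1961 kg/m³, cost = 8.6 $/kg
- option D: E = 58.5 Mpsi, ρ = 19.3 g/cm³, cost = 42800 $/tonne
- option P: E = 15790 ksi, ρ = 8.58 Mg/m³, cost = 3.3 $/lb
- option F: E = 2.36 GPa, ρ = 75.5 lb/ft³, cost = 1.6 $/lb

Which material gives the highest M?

option Z

In SI units:
  option Z: E = 202.0 GPa, ρ = 7820 kg/m³, cost = 1.000 $/kg
  option W: E = 361.0 GPa, ρ = 3953 kg/m³, cost = 16.00 $/kg
  option A: E = 27.52 GPa, ρ = 1961 kg/m³, cost = 8.600 $/kg
  option D: E = 403.3 GPa, ρ = 19300 kg/m³, cost = 42.80 $/kg
  option P: E = 108.9 GPa, ρ = 8580 kg/m³, cost = 7.275 $/kg
  option F: E = 2.360 GPa, ρ = 1209 kg/m³, cost = 3.527 $/kg
  option Z: M = 25.8 MN·m per $
  option W: M = 5.71 MN·m per $
  option P: M = 1.74 MN·m per $
  option A: M = 1.63 MN·m per $
  option F: M = 0.553 MN·m per $
  option D: M = 0.488 MN·m per $
Option Z ranks first.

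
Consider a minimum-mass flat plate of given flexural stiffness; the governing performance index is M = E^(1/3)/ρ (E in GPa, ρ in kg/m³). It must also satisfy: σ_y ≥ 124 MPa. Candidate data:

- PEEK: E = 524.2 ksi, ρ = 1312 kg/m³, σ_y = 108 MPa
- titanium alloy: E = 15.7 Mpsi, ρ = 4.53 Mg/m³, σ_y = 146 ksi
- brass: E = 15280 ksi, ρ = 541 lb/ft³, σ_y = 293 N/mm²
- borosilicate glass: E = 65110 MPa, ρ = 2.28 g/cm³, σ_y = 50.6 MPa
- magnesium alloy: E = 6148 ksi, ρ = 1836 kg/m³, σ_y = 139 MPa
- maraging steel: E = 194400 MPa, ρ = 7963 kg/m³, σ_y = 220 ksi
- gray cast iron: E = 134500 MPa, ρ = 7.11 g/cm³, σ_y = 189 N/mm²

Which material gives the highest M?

magnesium alloy

Screen on constraints: σ_y ≥ 124 MPa. Survivors: titanium alloy, brass, magnesium alloy, maraging steel, gray cast iron.
Putting every candidate on a common basis:
  titanium alloy: E = 108.2 GPa, ρ = 4530 kg/m³
  brass: E = 105.4 GPa, ρ = 8666 kg/m³
  magnesium alloy: E = 42.39 GPa, ρ = 1836 kg/m³
  maraging steel: E = 194.4 GPa, ρ = 7963 kg/m³
  gray cast iron: E = 134.5 GPa, ρ = 7110 kg/m³
  magnesium alloy: M = 1.90×10⁻³
  titanium alloy: M = 1.05×10⁻³
  maraging steel: M = 0.727×10⁻³
  gray cast iron: M = 0.721×10⁻³
  brass: M = 0.545×10⁻³
Magnesium alloy ranks first.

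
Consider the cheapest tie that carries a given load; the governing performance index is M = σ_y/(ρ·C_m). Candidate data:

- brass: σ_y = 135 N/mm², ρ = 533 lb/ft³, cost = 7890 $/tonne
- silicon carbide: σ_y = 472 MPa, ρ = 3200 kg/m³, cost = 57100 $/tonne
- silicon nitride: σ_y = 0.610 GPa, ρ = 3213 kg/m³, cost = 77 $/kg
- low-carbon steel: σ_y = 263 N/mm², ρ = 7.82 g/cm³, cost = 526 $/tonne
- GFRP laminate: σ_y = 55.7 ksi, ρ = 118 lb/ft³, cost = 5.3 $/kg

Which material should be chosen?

In SI units:
  brass: σ_y = 135.0 MPa, ρ = 8538 kg/m³, cost = 7.890 $/kg
  silicon carbide: σ_y = 472.0 MPa, ρ = 3200 kg/m³, cost = 57.10 $/kg
  silicon nitride: σ_y = 610.0 MPa, ρ = 3213 kg/m³, cost = 77.00 $/kg
  low-carbon steel: σ_y = 263.0 MPa, ρ = 7820 kg/m³, cost = 0.5260 $/kg
  GFRP laminate: σ_y = 384.0 MPa, ρ = 1890 kg/m³, cost = 5.300 $/kg
  low-carbon steel: M = 63.9 kN·m per $
  GFRP laminate: M = 38.3 kN·m per $
  silicon carbide: M = 2.58 kN·m per $
  silicon nitride: M = 2.47 kN·m per $
  brass: M = 2.00 kN·m per $
Low-carbon steel ranks first.

low-carbon steel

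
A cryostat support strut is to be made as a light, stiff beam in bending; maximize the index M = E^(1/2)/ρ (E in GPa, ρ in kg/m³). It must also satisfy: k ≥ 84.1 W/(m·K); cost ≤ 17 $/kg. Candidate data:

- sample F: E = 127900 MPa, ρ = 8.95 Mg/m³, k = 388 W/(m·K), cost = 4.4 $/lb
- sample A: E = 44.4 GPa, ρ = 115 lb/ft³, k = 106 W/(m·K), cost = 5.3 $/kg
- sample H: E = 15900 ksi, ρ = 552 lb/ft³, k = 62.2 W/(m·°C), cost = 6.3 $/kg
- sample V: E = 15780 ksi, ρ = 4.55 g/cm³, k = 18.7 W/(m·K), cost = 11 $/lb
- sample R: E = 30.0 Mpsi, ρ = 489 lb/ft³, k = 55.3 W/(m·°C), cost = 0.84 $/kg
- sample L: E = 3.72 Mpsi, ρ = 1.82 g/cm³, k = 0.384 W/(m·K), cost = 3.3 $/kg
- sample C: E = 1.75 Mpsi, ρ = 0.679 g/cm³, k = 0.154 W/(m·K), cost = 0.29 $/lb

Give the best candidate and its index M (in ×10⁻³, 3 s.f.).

Screen on constraints: k ≥ 84.1 W/(m·K); cost ≤ 17 $/kg. Survivors: sample F, sample A.
Putting every candidate on a common basis:
  sample F: E = 127.9 GPa, ρ = 8950 kg/m³
  sample A: E = 44.40 GPa, ρ = 1842 kg/m³
  sample A: M = 3.62×10⁻³
  sample F: M = 1.26×10⁻³
Sample A ranks first.

sample A, M = 3.62×10⁻³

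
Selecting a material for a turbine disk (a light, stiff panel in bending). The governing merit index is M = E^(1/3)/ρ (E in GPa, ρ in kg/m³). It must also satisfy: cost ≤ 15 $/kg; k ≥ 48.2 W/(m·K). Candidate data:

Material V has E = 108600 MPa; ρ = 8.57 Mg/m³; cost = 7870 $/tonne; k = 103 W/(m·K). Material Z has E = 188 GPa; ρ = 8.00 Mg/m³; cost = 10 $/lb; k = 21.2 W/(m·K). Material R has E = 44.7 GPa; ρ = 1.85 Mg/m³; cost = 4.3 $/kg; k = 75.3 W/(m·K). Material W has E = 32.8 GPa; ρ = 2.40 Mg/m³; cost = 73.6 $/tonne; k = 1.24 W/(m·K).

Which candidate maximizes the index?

material R

Screen on constraints: cost ≤ 15 $/kg; k ≥ 48.2 W/(m·K). Survivors: material V, material R.
Convert each candidate to consistent units, then evaluate M:
  material V: E = 108.6 GPa, ρ = 8570 kg/m³
  material R: E = 44.70 GPa, ρ = 1850 kg/m³
  material R: M = 1.92×10⁻³
  material V: M = 0.557×10⁻³
The maximum is for material R.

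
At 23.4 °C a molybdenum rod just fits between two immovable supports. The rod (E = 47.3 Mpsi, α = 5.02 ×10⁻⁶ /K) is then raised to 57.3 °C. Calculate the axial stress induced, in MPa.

E = 47.3 Mpsi = 326.1 GPa.
ΔT = 33.90 K. Constrained thermal stress σ = E·α·ΔT = 326.1×10³ MPa × 5.02×10⁻⁶ × 33.90 = 55.5 MPa (compressive).

55.5 MPa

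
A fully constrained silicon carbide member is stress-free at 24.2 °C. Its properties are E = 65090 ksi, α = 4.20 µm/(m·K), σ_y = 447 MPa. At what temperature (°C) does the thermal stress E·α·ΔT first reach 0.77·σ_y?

E = 65090 ksi = 448.8 GPa.
E·α·ΔT = 344.2 MPa ⇒ ΔT = 344.2 / (448.8×10³ × 4.20×10⁻⁶) = 182.6 K.
T = 24.2 + 182.6 = 206.8 °C.

207 °C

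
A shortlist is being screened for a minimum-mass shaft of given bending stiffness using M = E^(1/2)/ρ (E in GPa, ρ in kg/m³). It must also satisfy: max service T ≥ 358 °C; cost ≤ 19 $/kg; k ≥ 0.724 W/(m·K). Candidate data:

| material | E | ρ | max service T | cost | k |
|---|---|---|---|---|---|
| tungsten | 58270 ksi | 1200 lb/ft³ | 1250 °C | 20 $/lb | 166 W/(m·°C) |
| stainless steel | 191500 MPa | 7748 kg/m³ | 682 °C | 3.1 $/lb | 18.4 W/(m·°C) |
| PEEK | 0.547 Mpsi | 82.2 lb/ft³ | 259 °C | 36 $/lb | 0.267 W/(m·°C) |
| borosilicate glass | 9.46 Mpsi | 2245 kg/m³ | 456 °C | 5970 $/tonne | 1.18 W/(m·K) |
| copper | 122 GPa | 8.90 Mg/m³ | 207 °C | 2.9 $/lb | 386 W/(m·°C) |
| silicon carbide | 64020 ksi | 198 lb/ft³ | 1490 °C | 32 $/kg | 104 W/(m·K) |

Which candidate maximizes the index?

borosilicate glass

Screen on constraints: max service T ≥ 358 °C; cost ≤ 19 $/kg; k ≥ 0.724 W/(m·K). Survivors: stainless steel, borosilicate glass.
Convert each candidate to consistent units, then evaluate M:
  stainless steel: E = 191.5 GPa, ρ = 7748 kg/m³
  borosilicate glass: E = 65.22 GPa, ρ = 2245 kg/m³
  borosilicate glass: M = 3.60×10⁻³
  stainless steel: M = 1.79×10⁻³
Borosilicate glass ranks first.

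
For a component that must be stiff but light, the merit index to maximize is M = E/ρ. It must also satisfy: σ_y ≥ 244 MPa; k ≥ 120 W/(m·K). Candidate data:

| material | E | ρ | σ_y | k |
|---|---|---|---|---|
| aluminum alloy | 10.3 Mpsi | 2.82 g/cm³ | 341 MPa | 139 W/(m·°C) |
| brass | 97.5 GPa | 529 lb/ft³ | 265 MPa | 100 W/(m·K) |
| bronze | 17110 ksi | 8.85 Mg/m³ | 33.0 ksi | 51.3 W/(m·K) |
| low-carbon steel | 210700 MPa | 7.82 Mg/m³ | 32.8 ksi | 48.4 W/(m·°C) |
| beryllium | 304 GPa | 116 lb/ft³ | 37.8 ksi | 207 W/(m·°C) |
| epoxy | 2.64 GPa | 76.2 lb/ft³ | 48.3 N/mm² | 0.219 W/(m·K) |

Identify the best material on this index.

Screen on constraints: σ_y ≥ 244 MPa; k ≥ 120 W/(m·K). Survivors: aluminum alloy, beryllium.
In SI units:
  aluminum alloy: E = 71.02 GPa, ρ = 2820 kg/m³
  beryllium: E = 304.0 GPa, ρ = 1858 kg/m³
  beryllium: M = 164 MN·m/kg
  aluminum alloy: M = 25.2 MN·m/kg
Beryllium has the largest M.

beryllium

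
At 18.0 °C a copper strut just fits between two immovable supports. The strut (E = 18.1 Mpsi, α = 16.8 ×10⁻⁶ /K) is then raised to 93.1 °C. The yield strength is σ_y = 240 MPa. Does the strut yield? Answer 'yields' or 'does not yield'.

E = 18.1 Mpsi = 124.8 GPa.
ΔT = 75.10 K. Constrained thermal stress σ = E·α·ΔT = 124.8×10³ MPa × 16.8×10⁻⁶ × 75.10 = 157 MPa (compressive).
Compare to σ_y = 240 MPa: σ < σ_y, so it does not yield.

does not yield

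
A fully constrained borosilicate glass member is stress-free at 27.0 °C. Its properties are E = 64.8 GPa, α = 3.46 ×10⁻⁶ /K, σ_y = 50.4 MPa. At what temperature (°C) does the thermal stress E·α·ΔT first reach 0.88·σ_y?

E·α·ΔT = 44.35 MPa ⇒ ΔT = 44.35 / (64.80×10³ × 3.46×10⁻⁶) = 197.8 K.
T = 27.0 + 197.8 = 224.8 °C.

225 °C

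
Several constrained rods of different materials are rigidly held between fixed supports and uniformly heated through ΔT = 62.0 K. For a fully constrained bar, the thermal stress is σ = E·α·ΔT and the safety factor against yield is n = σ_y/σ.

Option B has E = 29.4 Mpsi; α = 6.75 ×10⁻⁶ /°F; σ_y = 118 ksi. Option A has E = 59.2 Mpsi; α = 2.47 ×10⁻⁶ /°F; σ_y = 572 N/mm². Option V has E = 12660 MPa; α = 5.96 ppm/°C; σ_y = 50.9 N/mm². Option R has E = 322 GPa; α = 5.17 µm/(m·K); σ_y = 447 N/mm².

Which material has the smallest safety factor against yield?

option R

Converting E to GPa, α to ×10⁻⁶/K, σ_y to MPa, then σ and n for each:
  option B: E = 202.7, α = 12.1, σ_y = 813.6 → σ = 153 MPa, n = 5.33
  option A: E = 408.2, α = 4.45, σ_y = 572.0 → σ = 113 MPa, n = 5.08
  option V: E = 12.66, α = 5.96, σ_y = 50.90 → σ = 4.68 MPa, n = 10.9
  option R: E = 322.0, α = 5.17, σ_y = 447.0 → σ = 103 MPa, n = 4.33
Smallest n: option R with n = 4.33.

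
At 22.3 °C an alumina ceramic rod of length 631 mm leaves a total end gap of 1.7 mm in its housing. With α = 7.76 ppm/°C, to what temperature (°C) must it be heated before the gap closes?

369 °C

α·L₀·ΔT = 1.7 mm ⇒ ΔT = 1.7 / (7.76×10⁻⁶ × 631.0) = 347.2 K.
T = 22.3 + 347.2 = 369.5 °C.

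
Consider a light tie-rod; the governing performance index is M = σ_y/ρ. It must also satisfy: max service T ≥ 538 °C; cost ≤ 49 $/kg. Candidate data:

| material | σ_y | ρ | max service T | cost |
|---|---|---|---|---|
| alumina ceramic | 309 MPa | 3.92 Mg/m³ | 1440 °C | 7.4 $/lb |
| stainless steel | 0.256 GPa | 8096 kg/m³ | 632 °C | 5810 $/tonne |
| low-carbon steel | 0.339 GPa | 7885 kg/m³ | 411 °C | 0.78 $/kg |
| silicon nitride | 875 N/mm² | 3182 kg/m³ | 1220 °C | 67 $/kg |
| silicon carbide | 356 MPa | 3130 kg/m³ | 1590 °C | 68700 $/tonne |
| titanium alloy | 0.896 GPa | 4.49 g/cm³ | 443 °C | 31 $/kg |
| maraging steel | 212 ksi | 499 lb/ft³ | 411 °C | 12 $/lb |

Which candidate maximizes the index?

Screen on constraints: max service T ≥ 538 °C; cost ≤ 49 $/kg. Survivors: alumina ceramic, stainless steel.
In SI units:
  alumina ceramic: σ_y = 309.0 MPa, ρ = 3920 kg/m³
  stainless steel: σ_y = 256.0 MPa, ρ = 8096 kg/m³
  alumina ceramic: M = 78.8 kN·m/kg
  stainless steel: M = 31.6 kN·m/kg
Highest index: alumina ceramic.

alumina ceramic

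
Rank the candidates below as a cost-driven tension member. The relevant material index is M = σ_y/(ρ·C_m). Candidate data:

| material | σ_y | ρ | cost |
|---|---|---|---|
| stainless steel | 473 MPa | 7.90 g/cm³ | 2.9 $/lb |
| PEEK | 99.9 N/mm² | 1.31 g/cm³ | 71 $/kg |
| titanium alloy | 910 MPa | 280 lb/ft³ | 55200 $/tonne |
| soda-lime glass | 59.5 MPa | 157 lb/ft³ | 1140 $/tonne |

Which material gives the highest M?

soda-lime glass

Normalizing units and computing the index:
  stainless steel: σ_y = 473.0 MPa, ρ = 7900 kg/m³, cost = 6.393 $/kg
  PEEK: σ_y = 99.90 MPa, ρ = 1310 kg/m³, cost = 71.00 $/kg
  titanium alloy: σ_y = 910.0 MPa, ρ = 4485 kg/m³, cost = 55.20 $/kg
  soda-lime glass: σ_y = 59.50 MPa, ρ = 2515 kg/m³, cost = 1.140 $/kg
  soda-lime glass: M = 20.8 kN·m per $
  stainless steel: M = 9.37 kN·m per $
  titanium alloy: M = 3.68 kN·m per $
  PEEK: M = 1.07 kN·m per $
Soda-lime glass ranks first.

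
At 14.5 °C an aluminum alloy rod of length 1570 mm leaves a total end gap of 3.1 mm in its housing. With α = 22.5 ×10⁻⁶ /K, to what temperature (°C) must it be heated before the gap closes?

102 °C

α·L₀·ΔT = 3.1 mm ⇒ ΔT = 3.1 / (22.5×10⁻⁶ × 1570.0) = 87.76 K.
T = 14.5 + 87.76 = 102.3 °C.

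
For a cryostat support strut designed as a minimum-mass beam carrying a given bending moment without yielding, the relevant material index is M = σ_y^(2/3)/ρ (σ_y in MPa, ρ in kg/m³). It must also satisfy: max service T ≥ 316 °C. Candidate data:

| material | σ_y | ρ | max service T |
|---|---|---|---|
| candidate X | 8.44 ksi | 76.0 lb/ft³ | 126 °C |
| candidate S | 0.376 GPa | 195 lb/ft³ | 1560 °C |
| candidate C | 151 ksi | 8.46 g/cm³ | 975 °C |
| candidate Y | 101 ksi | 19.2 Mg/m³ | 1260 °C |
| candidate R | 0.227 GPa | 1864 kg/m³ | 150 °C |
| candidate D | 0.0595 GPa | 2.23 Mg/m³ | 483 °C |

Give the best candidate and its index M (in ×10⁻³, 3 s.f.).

candidate S, M = 16.7×10⁻³

Screen on constraints: max service T ≥ 316 °C. Survivors: candidate S, candidate C, candidate Y, candidate D.
Convert each candidate to consistent units, then evaluate M:
  candidate S: σ_y = 376.0 MPa, ρ = 3124 kg/m³
  candidate C: σ_y = 1041 MPa, ρ = 8460 kg/m³
  candidate Y: σ_y = 696.4 MPa, ρ = 19200 kg/m³
  candidate D: σ_y = 59.50 MPa, ρ = 2230 kg/m³
  candidate S: M = 16.7×10⁻³
  candidate C: M = 12.1×10⁻³
  candidate D: M = 6.83×10⁻³
  candidate Y: M = 4.09×10⁻³
Candidate S ranks first.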